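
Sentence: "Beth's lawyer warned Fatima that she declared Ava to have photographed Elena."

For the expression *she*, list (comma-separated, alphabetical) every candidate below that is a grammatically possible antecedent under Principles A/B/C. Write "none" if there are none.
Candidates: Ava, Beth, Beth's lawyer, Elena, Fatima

Beth, Beth's lawyer, Fatima

*she* is a pronoun; Principle B requires it to be free in its binding domain — the clause headed by 'declared'.
— Ava: subject of the clause headed by 'photographed'; is c-commanded by the pronoun; coreference would bind this R-expression — blocked (Principle C).
— Beth: possessor inside the subject DP of the matrix clause; does not c-command the pronoun — Principle B does not apply; allowed.
— Beth's lawyer: subject of the matrix clause; c-commands the pronoun but lies outside its binding domain — allowed.
— Elena: object of the clause headed by 'photographed'; is c-commanded by the pronoun; coreference would bind this R-expression — blocked (Principle C).
— Fatima: object of the matrix clause; c-commands the pronoun but lies outside its binding domain — allowed.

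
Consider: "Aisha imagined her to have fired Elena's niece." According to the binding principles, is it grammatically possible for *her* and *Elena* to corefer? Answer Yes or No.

*her* is a pronoun; Principle B requires it to be free in its binding domain — the matrix clause.
— Elena: possessor inside the object DP of the clause headed by 'fired'; is c-commanded by the pronoun; coreference would bind this R-expression — blocked (Principle C).

No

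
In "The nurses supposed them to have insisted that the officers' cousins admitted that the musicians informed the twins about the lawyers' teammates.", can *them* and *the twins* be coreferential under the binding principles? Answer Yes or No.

*the twins* is an R-expression; Principle C requires it to be free (not bound by any c-commanding expression).
— them: subject of the clause headed by 'insisted'; the pronoun c-commands the R-expression — coreference blocked (Principle C).

No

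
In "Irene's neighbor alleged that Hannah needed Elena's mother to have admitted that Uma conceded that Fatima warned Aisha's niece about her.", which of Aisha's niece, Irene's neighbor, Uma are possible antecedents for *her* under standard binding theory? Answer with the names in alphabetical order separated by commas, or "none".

*her* is a pronoun; Principle B requires it to be free in its binding domain — the clause headed by 'warned'.
— Aisha's niece: object of the clause headed by 'warned'; c-commands the pronoun within its binding domain — blocked (Principle B).
— Irene's neighbor: subject of the matrix clause; c-commands the pronoun but lies outside its binding domain — allowed.
— Uma: subject of the clause headed by 'conceded'; c-commands the pronoun but lies outside its binding domain — allowed.

Irene's neighbor, Uma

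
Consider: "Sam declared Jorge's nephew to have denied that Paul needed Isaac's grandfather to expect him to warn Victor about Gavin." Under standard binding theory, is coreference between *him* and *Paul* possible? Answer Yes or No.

*Paul* is an R-expression; Principle C requires it to be free (not bound by any c-commanding expression).
— him: subject of the clause headed by 'warn'; the pronoun does not c-command the R-expression — coreference allowed.

Yes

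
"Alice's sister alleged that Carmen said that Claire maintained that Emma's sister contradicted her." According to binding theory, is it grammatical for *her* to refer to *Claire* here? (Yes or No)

Yes

*Claire* is an R-expression; Principle C requires it to be free (not bound by any c-commanding expression).
— her: object of the clause headed by 'contradicted'; the pronoun does not c-command the R-expression — coreference allowed.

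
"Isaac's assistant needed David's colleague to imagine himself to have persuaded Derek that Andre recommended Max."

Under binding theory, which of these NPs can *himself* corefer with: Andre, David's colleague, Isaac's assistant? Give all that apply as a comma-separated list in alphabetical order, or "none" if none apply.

*himself* is a reflexive; Principle A requires it to be bound within its binding domain — the clause headed by 'imagine'.
— Andre: subject of the clause headed by 'recommended'; does not c-command the reflexive — cannot bind it (Principle A).
— David's colleague: subject of the clause headed by 'imagine'; c-commands the reflexive within its binding domain — allowed (Principle A).
— Isaac's assistant: subject of the matrix clause; c-commands the reflexive but lies outside its binding domain — cannot bind it (Principle A).

David's colleague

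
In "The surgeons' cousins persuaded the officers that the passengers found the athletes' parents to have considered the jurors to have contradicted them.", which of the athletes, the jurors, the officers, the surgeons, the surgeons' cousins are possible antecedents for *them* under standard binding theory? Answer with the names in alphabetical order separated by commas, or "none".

the athletes, the officers, the surgeons, the surgeons' cousins

*them* is a pronoun; Principle B requires it to be free in its binding domain — the clause headed by 'contradicted'.
— the athletes: possessor inside the subject DP of the clause headed by 'considered'; does not c-command the pronoun — Principle B does not apply; allowed.
— the jurors: subject of the clause headed by 'contradicted'; c-commands the pronoun within its binding domain — blocked (Principle B).
— the officers: object of the matrix clause; c-commands the pronoun but lies outside its binding domain — allowed.
— the surgeons: possessor inside the subject DP of the matrix clause; does not c-command the pronoun — Principle B does not apply; allowed.
— the surgeons' cousins: subject of the matrix clause; c-commands the pronoun but lies outside its binding domain — allowed.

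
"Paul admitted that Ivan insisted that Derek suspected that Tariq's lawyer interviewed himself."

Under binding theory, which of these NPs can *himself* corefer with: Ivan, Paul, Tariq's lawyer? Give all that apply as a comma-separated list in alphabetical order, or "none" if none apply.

*himself* is a reflexive; Principle A requires it to be bound within its binding domain — the clause headed by 'interviewed'.
— Ivan: subject of the clause headed by 'insisted'; c-commands the reflexive but lies outside its binding domain — cannot bind it (Principle A).
— Paul: subject of the matrix clause; c-commands the reflexive but lies outside its binding domain — cannot bind it (Principle A).
— Tariq's lawyer: subject of the clause headed by 'interviewed'; c-commands the reflexive within its binding domain — allowed (Principle A).

Tariq's lawyer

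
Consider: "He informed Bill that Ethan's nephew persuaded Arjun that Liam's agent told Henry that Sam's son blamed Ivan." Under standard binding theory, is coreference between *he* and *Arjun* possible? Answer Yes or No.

No

*Arjun* is an R-expression; Principle C requires it to be free (not bound by any c-commanding expression).
— he: subject of the matrix clause; the pronoun c-commands the R-expression — coreference blocked (Principle C).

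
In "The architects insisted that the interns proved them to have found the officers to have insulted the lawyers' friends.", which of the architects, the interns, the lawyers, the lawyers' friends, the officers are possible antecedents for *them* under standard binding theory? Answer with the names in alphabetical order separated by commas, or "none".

the architects

*them* is a pronoun; Principle B requires it to be free in its binding domain — the clause headed by 'proved'.
— the architects: subject of the matrix clause; c-commands the pronoun but lies outside its binding domain — allowed.
— the interns: subject of the clause headed by 'proved'; c-commands the pronoun within its binding domain — blocked (Principle B).
— the lawyers: possessor inside the object DP of the clause headed by 'insulted'; is c-commanded by the pronoun; coreference would bind this R-expression — blocked (Principle C).
— the lawyers' friends: object of the clause headed by 'insulted'; is c-commanded by the pronoun; coreference would bind this R-expression — blocked (Principle C).
— the officers: subject of the clause headed by 'insulted'; is c-commanded by the pronoun; coreference would bind this R-expression — blocked (Principle C).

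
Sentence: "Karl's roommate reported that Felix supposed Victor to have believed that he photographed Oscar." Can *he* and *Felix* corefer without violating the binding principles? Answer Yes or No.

*Felix* is an R-expression; Principle C requires it to be free (not bound by any c-commanding expression).
— he: subject of the clause headed by 'photographed'; the pronoun does not c-command the R-expression — coreference allowed.

Yes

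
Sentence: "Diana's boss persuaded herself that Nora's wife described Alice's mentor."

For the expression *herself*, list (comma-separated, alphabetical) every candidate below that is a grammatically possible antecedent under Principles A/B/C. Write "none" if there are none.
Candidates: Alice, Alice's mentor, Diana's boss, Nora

*herself* is a reflexive; Principle A requires it to be bound within its binding domain — the matrix clause.
— Alice: possessor inside the object DP of the clause headed by 'described'; does not c-command the reflexive — cannot bind it (Principle A).
— Alice's mentor: object of the clause headed by 'described'; does not c-command the reflexive — cannot bind it (Principle A).
— Diana's boss: subject of the matrix clause; c-commands the reflexive within its binding domain — allowed (Principle A).
— Nora: possessor inside the subject DP of the clause headed by 'described'; does not c-command the reflexive — cannot bind it (Principle A).

Diana's boss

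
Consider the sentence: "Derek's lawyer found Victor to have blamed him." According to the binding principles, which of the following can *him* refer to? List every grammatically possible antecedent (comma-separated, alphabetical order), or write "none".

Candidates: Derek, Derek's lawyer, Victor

Derek, Derek's lawyer

*him* is a pronoun; Principle B requires it to be free in its binding domain — the clause headed by 'blamed'.
— Derek: possessor inside the subject DP of the matrix clause; does not c-command the pronoun — Principle B does not apply; allowed.
— Derek's lawyer: subject of the matrix clause; c-commands the pronoun but lies outside its binding domain — allowed.
— Victor: subject of the clause headed by 'blamed'; c-commands the pronoun within its binding domain — blocked (Principle B).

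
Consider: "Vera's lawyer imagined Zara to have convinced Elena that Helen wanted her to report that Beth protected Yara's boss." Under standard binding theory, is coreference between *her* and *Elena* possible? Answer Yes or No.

*Elena* is an R-expression; Principle C requires it to be free (not bound by any c-commanding expression).
— her: subject of the clause headed by 'report'; the pronoun does not c-command the R-expression — coreference allowed.

Yes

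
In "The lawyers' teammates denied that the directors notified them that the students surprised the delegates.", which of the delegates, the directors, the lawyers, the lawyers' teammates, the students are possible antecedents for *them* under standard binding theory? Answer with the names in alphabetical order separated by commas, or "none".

*them* is a pronoun; Principle B requires it to be free in its binding domain — the clause headed by 'notified'.
— the delegates: object of the clause headed by 'surprised'; is c-commanded by the pronoun; coreference would bind this R-expression — blocked (Principle C).
— the directors: subject of the clause headed by 'notified'; c-commands the pronoun within its binding domain — blocked (Principle B).
— the lawyers: possessor inside the subject DP of the matrix clause; does not c-command the pronoun — Principle B does not apply; allowed.
— the lawyers' teammates: subject of the matrix clause; c-commands the pronoun but lies outside its binding domain — allowed.
— the students: subject of the clause headed by 'surprised'; is c-commanded by the pronoun; coreference would bind this R-expression — blocked (Principle C).

the lawyers, the lawyers' teammates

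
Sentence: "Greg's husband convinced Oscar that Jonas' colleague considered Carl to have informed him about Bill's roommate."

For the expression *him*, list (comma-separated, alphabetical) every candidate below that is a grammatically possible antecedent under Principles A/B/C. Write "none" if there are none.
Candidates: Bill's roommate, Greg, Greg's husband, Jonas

*him* is a pronoun; Principle B requires it to be free in its binding domain — the clause headed by 'informed'.
— Bill's roommate: second object of the clause headed by 'informed'; is c-commanded by the pronoun; coreference would bind this R-expression — blocked (Principle C).
— Greg: possessor inside the subject DP of the matrix clause; does not c-command the pronoun — Principle B does not apply; allowed.
— Greg's husband: subject of the matrix clause; c-commands the pronoun but lies outside its binding domain — allowed.
— Jonas: possessor inside the subject DP of the clause headed by 'considered'; does not c-command the pronoun — Principle B does not apply; allowed.

Greg, Greg's husband, Jonas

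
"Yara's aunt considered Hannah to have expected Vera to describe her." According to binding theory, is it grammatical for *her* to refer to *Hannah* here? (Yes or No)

Yes

*Hannah* is an R-expression; Principle C requires it to be free (not bound by any c-commanding expression).
— her: object of the clause headed by 'describe'; the pronoun does not c-command the R-expression — coreference allowed.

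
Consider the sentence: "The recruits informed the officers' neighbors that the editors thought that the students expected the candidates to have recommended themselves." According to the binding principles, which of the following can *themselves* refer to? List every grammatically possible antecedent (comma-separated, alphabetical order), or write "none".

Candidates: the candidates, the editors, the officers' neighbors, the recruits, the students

the candidates

*themselves* is a reflexive; Principle A requires it to be bound within its binding domain — the clause headed by 'recommended'.
— the candidates: subject of the clause headed by 'recommended'; c-commands the reflexive within its binding domain — allowed (Principle A).
— the editors: subject of the clause headed by 'thought'; c-commands the reflexive but lies outside its binding domain — cannot bind it (Principle A).
— the officers' neighbors: object of the matrix clause; c-commands the reflexive but lies outside its binding domain — cannot bind it (Principle A).
— the recruits: subject of the matrix clause; c-commands the reflexive but lies outside its binding domain — cannot bind it (Principle A).
— the students: subject of the clause headed by 'expected'; c-commands the reflexive but lies outside its binding domain — cannot bind it (Principle A).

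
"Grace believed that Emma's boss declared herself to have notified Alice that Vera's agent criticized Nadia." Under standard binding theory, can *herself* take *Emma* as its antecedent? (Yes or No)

*herself* is a reflexive; Principle A requires it to be bound within its binding domain — the clause headed by 'declared'.
— Emma: possessor inside the subject DP of the clause headed by 'declared'; does not c-command the reflexive — cannot bind it (Principle A).

No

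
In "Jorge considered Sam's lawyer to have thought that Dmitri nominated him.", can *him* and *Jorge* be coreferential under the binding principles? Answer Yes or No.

Yes

*Jorge* is an R-expression; Principle C requires it to be free (not bound by any c-commanding expression).
— him: object of the clause headed by 'nominated'; the pronoun does not c-command the R-expression — coreference allowed.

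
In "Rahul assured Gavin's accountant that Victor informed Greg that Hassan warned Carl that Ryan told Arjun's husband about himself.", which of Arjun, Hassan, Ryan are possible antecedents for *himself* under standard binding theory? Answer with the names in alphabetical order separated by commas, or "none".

Ryan

*himself* is a reflexive; Principle A requires it to be bound within its binding domain — the clause headed by 'told'.
— Arjun: possessor inside the object DP of the clause headed by 'told'; does not c-command the reflexive — cannot bind it (Principle A).
— Hassan: subject of the clause headed by 'warned'; c-commands the reflexive but lies outside its binding domain — cannot bind it (Principle A).
— Ryan: subject of the clause headed by 'told'; c-commands the reflexive within its binding domain — allowed (Principle A).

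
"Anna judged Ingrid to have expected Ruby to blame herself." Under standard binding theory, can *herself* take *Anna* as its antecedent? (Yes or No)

*herself* is a reflexive; Principle A requires it to be bound within its binding domain — the clause headed by 'blame'.
— Anna: subject of the matrix clause; c-commands the reflexive but lies outside its binding domain — cannot bind it (Principle A).

No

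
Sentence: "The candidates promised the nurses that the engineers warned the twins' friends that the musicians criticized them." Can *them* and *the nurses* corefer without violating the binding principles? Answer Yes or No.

*the nurses* is an R-expression; Principle C requires it to be free (not bound by any c-commanding expression).
— them: object of the clause headed by 'criticized'; the pronoun does not c-command the R-expression — coreference allowed.

Yes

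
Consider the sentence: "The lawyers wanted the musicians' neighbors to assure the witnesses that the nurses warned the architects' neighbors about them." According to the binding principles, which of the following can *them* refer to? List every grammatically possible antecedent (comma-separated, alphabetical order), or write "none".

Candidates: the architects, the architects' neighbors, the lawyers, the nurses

*them* is a pronoun; Principle B requires it to be free in its binding domain — the clause headed by 'warned'.
— the architects: possessor inside the object DP of the clause headed by 'warned'; does not c-command the pronoun — Principle B does not apply; allowed.
— the architects' neighbors: object of the clause headed by 'warned'; c-commands the pronoun within its binding domain — blocked (Principle B).
— the lawyers: subject of the matrix clause; c-commands the pronoun but lies outside its binding domain — allowed.
— the nurses: subject of the clause headed by 'warned'; c-commands the pronoun within its binding domain — blocked (Principle B).

the architects, the lawyers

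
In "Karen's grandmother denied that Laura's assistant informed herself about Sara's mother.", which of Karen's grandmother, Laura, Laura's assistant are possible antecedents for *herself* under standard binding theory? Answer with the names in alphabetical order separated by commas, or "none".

*herself* is a reflexive; Principle A requires it to be bound within its binding domain — the clause headed by 'informed'.
— Karen's grandmother: subject of the matrix clause; c-commands the reflexive but lies outside its binding domain — cannot bind it (Principle A).
— Laura: possessor inside the subject DP of the clause headed by 'informed'; does not c-command the reflexive — cannot bind it (Principle A).
— Laura's assistant: subject of the clause headed by 'informed'; c-commands the reflexive within its binding domain — allowed (Principle A).

Laura's assistant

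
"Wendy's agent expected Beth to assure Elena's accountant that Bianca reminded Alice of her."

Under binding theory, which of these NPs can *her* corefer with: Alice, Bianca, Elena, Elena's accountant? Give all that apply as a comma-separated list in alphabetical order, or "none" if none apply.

*her* is a pronoun; Principle B requires it to be free in its binding domain — the clause headed by 'reminded'.
— Alice: object of the clause headed by 'reminded'; c-commands the pronoun within its binding domain — blocked (Principle B).
— Bianca: subject of the clause headed by 'reminded'; c-commands the pronoun within its binding domain — blocked (Principle B).
— Elena: possessor inside the object DP of the clause headed by 'assure'; does not c-command the pronoun — Principle B does not apply; allowed.
— Elena's accountant: object of the clause headed by 'assure'; c-commands the pronoun but lies outside its binding domain — allowed.

Elena, Elena's accountant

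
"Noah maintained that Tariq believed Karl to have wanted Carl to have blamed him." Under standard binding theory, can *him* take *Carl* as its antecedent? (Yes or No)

No

*him* is a pronoun; Principle B requires it to be free in its binding domain — the clause headed by 'blamed'.
— Carl: subject of the clause headed by 'blamed'; c-commands the pronoun within its binding domain — blocked (Principle B).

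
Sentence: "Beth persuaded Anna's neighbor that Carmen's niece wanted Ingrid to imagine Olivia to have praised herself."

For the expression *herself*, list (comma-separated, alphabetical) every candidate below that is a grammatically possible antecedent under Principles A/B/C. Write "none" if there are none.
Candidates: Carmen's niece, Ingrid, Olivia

*herself* is a reflexive; Principle A requires it to be bound within its binding domain — the clause headed by 'praised'.
— Carmen's niece: subject of the clause headed by 'wanted'; c-commands the reflexive but lies outside its binding domain — cannot bind it (Principle A).
— Ingrid: subject of the clause headed by 'imagine'; c-commands the reflexive but lies outside its binding domain — cannot bind it (Principle A).
— Olivia: subject of the clause headed by 'praised'; c-commands the reflexive within its binding domain — allowed (Principle A).

Olivia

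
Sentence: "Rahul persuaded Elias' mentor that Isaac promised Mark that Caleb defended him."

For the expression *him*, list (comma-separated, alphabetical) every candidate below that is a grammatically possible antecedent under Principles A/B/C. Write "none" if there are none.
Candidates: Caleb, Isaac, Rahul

*him* is a pronoun; Principle B requires it to be free in its binding domain — the clause headed by 'defended'.
— Caleb: subject of the clause headed by 'defended'; c-commands the pronoun within its binding domain — blocked (Principle B).
— Isaac: subject of the clause headed by 'promised'; c-commands the pronoun but lies outside its binding domain — allowed.
— Rahul: subject of the matrix clause; c-commands the pronoun but lies outside its binding domain — allowed.

Isaac, Rahul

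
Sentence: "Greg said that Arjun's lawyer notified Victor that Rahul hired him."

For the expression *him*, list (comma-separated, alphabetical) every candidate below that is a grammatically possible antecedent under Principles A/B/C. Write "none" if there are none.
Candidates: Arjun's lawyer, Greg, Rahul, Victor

Arjun's lawyer, Greg, Victor

*him* is a pronoun; Principle B requires it to be free in its binding domain — the clause headed by 'hired'.
— Arjun's lawyer: subject of the clause headed by 'notified'; c-commands the pronoun but lies outside its binding domain — allowed.
— Greg: subject of the matrix clause; c-commands the pronoun but lies outside its binding domain — allowed.
— Rahul: subject of the clause headed by 'hired'; c-commands the pronoun within its binding domain — blocked (Principle B).
— Victor: object of the clause headed by 'notified'; c-commands the pronoun but lies outside its binding domain — allowed.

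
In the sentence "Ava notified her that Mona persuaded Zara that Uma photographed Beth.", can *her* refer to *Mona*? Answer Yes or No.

*her* is a pronoun; Principle B requires it to be free in its binding domain — the matrix clause.
— Mona: subject of the clause headed by 'persuaded'; is c-commanded by the pronoun; coreference would bind this R-expression — blocked (Principle C).

No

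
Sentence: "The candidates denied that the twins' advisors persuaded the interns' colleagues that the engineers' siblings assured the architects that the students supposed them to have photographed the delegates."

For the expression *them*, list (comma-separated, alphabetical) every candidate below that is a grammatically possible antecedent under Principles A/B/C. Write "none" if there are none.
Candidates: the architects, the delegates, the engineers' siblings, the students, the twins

the architects, the engineers' siblings, the twins

*them* is a pronoun; Principle B requires it to be free in its binding domain — the clause headed by 'supposed'.
— the architects: object of the clause headed by 'assured'; c-commands the pronoun but lies outside its binding domain — allowed.
— the delegates: object of the clause headed by 'photographed'; is c-commanded by the pronoun; coreference would bind this R-expression — blocked (Principle C).
— the engineers' siblings: subject of the clause headed by 'assured'; c-commands the pronoun but lies outside its binding domain — allowed.
— the students: subject of the clause headed by 'supposed'; c-commands the pronoun within its binding domain — blocked (Principle B).
— the twins: possessor inside the subject DP of the clause headed by 'persuaded'; does not c-command the pronoun — Principle B does not apply; allowed.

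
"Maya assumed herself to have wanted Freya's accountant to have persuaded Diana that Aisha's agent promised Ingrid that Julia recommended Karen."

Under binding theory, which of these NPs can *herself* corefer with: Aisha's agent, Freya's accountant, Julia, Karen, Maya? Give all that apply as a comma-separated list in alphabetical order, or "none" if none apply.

*herself* is a reflexive; Principle A requires it to be bound within its binding domain — the matrix clause.
— Aisha's agent: subject of the clause headed by 'promised'; does not c-command the reflexive — cannot bind it (Principle A).
— Freya's accountant: subject of the clause headed by 'persuaded'; does not c-command the reflexive — cannot bind it (Principle A).
— Julia: subject of the clause headed by 'recommended'; does not c-command the reflexive — cannot bind it (Principle A).
— Karen: object of the clause headed by 'recommended'; does not c-command the reflexive — cannot bind it (Principle A).
— Maya: subject of the matrix clause; c-commands the reflexive within its binding domain — allowed (Principle A).

Maya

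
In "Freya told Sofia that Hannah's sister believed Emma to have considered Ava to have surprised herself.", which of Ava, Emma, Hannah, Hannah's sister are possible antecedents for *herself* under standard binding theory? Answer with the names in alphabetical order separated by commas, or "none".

Ava

*herself* is a reflexive; Principle A requires it to be bound within its binding domain — the clause headed by 'surprised'.
— Ava: subject of the clause headed by 'surprised'; c-commands the reflexive within its binding domain — allowed (Principle A).
— Emma: subject of the clause headed by 'considered'; c-commands the reflexive but lies outside its binding domain — cannot bind it (Principle A).
— Hannah: possessor inside the subject DP of the clause headed by 'believed'; does not c-command the reflexive — cannot bind it (Principle A).
— Hannah's sister: subject of the clause headed by 'believed'; c-commands the reflexive but lies outside its binding domain — cannot bind it (Principle A).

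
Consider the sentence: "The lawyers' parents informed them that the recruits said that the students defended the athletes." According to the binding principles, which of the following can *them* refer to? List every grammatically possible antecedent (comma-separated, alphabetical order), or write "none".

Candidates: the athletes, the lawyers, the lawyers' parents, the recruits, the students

the lawyers

*them* is a pronoun; Principle B requires it to be free in its binding domain — the matrix clause.
— the athletes: object of the clause headed by 'defended'; is c-commanded by the pronoun; coreference would bind this R-expression — blocked (Principle C).
— the lawyers: possessor inside the subject DP of the matrix clause; does not c-command the pronoun — Principle B does not apply; allowed.
— the lawyers' parents: subject of the matrix clause; c-commands the pronoun within its binding domain — blocked (Principle B).
— the recruits: subject of the clause headed by 'said'; is c-commanded by the pronoun; coreference would bind this R-expression — blocked (Principle C).
— the students: subject of the clause headed by 'defended'; is c-commanded by the pronoun; coreference would bind this R-expression — blocked (Principle C).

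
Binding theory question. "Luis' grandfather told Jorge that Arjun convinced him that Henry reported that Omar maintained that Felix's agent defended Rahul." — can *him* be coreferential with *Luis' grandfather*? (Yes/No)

*him* is a pronoun; Principle B requires it to be free in its binding domain — the clause headed by 'convinced'.
— Luis' grandfather: subject of the matrix clause; c-commands the pronoun but lies outside its binding domain — allowed.

Yes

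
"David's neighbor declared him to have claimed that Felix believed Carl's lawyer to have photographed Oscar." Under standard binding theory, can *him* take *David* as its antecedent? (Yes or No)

Yes

*him* is a pronoun; Principle B requires it to be free in its binding domain — the matrix clause.
— David: possessor inside the subject DP of the matrix clause; does not c-command the pronoun — Principle B does not apply; allowed.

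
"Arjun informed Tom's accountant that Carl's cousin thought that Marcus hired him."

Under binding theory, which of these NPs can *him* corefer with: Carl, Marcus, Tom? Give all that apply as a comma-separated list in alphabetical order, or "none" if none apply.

Carl, Tom

*him* is a pronoun; Principle B requires it to be free in its binding domain — the clause headed by 'hired'.
— Carl: possessor inside the subject DP of the clause headed by 'thought'; does not c-command the pronoun — Principle B does not apply; allowed.
— Marcus: subject of the clause headed by 'hired'; c-commands the pronoun within its binding domain — blocked (Principle B).
— Tom: possessor inside the object DP of the matrix clause; does not c-command the pronoun — Principle B does not apply; allowed.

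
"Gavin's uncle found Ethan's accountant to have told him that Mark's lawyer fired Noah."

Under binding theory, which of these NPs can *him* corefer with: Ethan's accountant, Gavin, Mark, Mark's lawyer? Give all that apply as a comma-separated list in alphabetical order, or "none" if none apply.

Gavin

*him* is a pronoun; Principle B requires it to be free in its binding domain — the clause headed by 'told'.
— Ethan's accountant: subject of the clause headed by 'told'; c-commands the pronoun within its binding domain — blocked (Principle B).
— Gavin: possessor inside the subject DP of the matrix clause; does not c-command the pronoun — Principle B does not apply; allowed.
— Mark: possessor inside the subject DP of the clause headed by 'fired'; is c-commanded by the pronoun; coreference would bind this R-expression — blocked (Principle C).
— Mark's lawyer: subject of the clause headed by 'fired'; is c-commanded by the pronoun; coreference would bind this R-expression — blocked (Principle C).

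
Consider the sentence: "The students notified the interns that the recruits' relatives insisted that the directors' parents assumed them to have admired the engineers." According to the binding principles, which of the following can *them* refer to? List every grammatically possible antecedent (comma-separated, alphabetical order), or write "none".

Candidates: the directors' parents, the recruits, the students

*them* is a pronoun; Principle B requires it to be free in its binding domain — the clause headed by 'assumed'.
— the directors' parents: subject of the clause headed by 'assumed'; c-commands the pronoun within its binding domain — blocked (Principle B).
— the recruits: possessor inside the subject DP of the clause headed by 'insisted'; does not c-command the pronoun — Principle B does not apply; allowed.
— the students: subject of the matrix clause; c-commands the pronoun but lies outside its binding domain — allowed.

the recruits, the students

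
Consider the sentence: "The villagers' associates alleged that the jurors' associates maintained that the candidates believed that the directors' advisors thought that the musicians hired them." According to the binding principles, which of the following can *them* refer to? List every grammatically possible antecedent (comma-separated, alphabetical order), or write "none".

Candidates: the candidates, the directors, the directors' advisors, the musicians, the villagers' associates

the candidates, the directors, the directors' advisors, the villagers' associates

*them* is a pronoun; Principle B requires it to be free in its binding domain — the clause headed by 'hired'.
— the candidates: subject of the clause headed by 'believed'; c-commands the pronoun but lies outside its binding domain — allowed.
— the directors: possessor inside the subject DP of the clause headed by 'thought'; does not c-command the pronoun — Principle B does not apply; allowed.
— the directors' advisors: subject of the clause headed by 'thought'; c-commands the pronoun but lies outside its binding domain — allowed.
— the musicians: subject of the clause headed by 'hired'; c-commands the pronoun within its binding domain — blocked (Principle B).
— the villagers' associates: subject of the matrix clause; c-commands the pronoun but lies outside its binding domain — allowed.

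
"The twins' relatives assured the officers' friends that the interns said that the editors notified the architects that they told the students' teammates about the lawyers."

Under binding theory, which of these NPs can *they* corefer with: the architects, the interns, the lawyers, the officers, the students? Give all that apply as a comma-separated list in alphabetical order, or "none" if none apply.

the architects, the interns, the officers

*they* is a pronoun; Principle B requires it to be free in its binding domain — the clause headed by 'told'.
— the architects: object of the clause headed by 'notified'; c-commands the pronoun but lies outside its binding domain — allowed.
— the interns: subject of the clause headed by 'said'; c-commands the pronoun but lies outside its binding domain — allowed.
— the lawyers: second object of the clause headed by 'told'; is c-commanded by the pronoun; coreference would bind this R-expression — blocked (Principle C).
— the officers: possessor inside the object DP of the matrix clause; does not c-command the pronoun — Principle B does not apply; allowed.
— the students: possessor inside the object DP of the clause headed by 'told'; is c-commanded by the pronoun; coreference would bind this R-expression — blocked (Principle C).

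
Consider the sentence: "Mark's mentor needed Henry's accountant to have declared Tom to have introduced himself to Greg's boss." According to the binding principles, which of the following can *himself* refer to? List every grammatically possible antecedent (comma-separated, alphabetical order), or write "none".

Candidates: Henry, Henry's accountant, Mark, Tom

Tom

*himself* is a reflexive; Principle A requires it to be bound within its binding domain — the clause headed by 'introduced'.
— Henry: possessor inside the subject DP of the clause headed by 'declared'; does not c-command the reflexive — cannot bind it (Principle A).
— Henry's accountant: subject of the clause headed by 'declared'; c-commands the reflexive but lies outside its binding domain — cannot bind it (Principle A).
— Mark: possessor inside the subject DP of the matrix clause; does not c-command the reflexive — cannot bind it (Principle A).
— Tom: subject of the clause headed by 'introduced'; c-commands the reflexive within its binding domain — allowed (Principle A).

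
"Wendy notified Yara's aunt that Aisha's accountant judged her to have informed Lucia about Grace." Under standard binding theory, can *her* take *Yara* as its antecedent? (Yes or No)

*her* is a pronoun; Principle B requires it to be free in its binding domain — the clause headed by 'judged'.
— Yara: possessor inside the object DP of the matrix clause; does not c-command the pronoun — Principle B does not apply; allowed.

Yes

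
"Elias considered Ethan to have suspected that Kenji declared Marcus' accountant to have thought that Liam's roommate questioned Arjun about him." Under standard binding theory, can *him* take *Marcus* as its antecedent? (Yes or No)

Yes

*him* is a pronoun; Principle B requires it to be free in its binding domain — the clause headed by 'questioned'.
— Marcus: possessor inside the subject DP of the clause headed by 'thought'; does not c-command the pronoun — Principle B does not apply; allowed.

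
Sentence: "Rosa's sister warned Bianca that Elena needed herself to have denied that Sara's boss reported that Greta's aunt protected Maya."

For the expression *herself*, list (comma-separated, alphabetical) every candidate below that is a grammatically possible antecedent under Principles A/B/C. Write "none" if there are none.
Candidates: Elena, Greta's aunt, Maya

*herself* is a reflexive; Principle A requires it to be bound within its binding domain — the clause headed by 'needed'.
— Elena: subject of the clause headed by 'needed'; c-commands the reflexive within its binding domain — allowed (Principle A).
— Greta's aunt: subject of the clause headed by 'protected'; does not c-command the reflexive — cannot bind it (Principle A).
— Maya: object of the clause headed by 'protected'; does not c-command the reflexive — cannot bind it (Principle A).

Elena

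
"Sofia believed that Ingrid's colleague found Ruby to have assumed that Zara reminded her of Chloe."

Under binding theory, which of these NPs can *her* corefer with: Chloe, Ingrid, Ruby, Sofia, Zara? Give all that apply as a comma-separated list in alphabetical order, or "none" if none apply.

Ingrid, Ruby, Sofia

*her* is a pronoun; Principle B requires it to be free in its binding domain — the clause headed by 'reminded'.
— Chloe: second object of the clause headed by 'reminded'; is c-commanded by the pronoun; coreference would bind this R-expression — blocked (Principle C).
— Ingrid: possessor inside the subject DP of the clause headed by 'found'; does not c-command the pronoun — Principle B does not apply; allowed.
— Ruby: subject of the clause headed by 'assumed'; c-commands the pronoun but lies outside its binding domain — allowed.
— Sofia: subject of the matrix clause; c-commands the pronoun but lies outside its binding domain — allowed.
— Zara: subject of the clause headed by 'reminded'; c-commands the pronoun within its binding domain — blocked (Principle B).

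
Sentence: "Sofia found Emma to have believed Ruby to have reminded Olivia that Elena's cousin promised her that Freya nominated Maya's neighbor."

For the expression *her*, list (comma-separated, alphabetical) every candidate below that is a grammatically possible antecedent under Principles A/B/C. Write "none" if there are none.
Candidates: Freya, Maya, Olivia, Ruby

Olivia, Ruby

*her* is a pronoun; Principle B requires it to be free in its binding domain — the clause headed by 'promised'.
— Freya: subject of the clause headed by 'nominated'; is c-commanded by the pronoun; coreference would bind this R-expression — blocked (Principle C).
— Maya: possessor inside the object DP of the clause headed by 'nominated'; is c-commanded by the pronoun; coreference would bind this R-expression — blocked (Principle C).
— Olivia: object of the clause headed by 'reminded'; c-commands the pronoun but lies outside its binding domain — allowed.
— Ruby: subject of the clause headed by 'reminded'; c-commands the pronoun but lies outside its binding domain — allowed.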